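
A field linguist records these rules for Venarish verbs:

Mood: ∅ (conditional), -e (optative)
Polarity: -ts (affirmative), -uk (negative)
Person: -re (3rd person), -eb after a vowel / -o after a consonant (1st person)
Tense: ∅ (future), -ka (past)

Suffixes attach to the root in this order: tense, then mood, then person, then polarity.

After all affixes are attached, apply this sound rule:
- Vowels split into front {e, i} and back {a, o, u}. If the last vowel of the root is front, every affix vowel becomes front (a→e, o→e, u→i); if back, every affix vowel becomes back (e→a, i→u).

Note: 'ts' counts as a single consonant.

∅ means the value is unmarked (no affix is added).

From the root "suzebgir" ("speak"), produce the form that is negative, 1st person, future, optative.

tense = future: zero marking, form stays suzebgir.
Attach mood optative -e → suzebgire.
Attach person 1st person -eb (after vowel 'e') → suzebgireeb.
Attach polarity negative -uk → suzebgireebuk.
Apply vowel harmony: suzebgireebuk → suzebgireebik.

suzebgireebik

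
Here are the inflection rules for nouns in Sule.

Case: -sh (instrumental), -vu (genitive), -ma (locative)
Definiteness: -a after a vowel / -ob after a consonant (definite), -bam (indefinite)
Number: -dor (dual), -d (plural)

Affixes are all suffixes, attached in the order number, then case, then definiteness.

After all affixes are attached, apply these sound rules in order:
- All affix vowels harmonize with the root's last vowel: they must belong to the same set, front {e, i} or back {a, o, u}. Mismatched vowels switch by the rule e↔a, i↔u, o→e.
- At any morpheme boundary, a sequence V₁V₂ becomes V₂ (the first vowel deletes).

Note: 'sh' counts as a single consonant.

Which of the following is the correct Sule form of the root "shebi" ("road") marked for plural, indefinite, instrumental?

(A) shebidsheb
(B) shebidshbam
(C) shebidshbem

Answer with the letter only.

Attach number plural -d → shebid.
Attach case instrumental -sh → shebidsh.
Attach definiteness indefinite -bam → shebidshbam.
Apply vowel harmony: shebidshbam → shebidshbem.
Vowel deletion: no change.
So the correct form is shebidshbem, option (C).
(B) shebidshbam is wrong: it fails to apply the sound rule(s).
(A) shebidsheb is wrong: it uses definite instead of indefinite for definiteness.

C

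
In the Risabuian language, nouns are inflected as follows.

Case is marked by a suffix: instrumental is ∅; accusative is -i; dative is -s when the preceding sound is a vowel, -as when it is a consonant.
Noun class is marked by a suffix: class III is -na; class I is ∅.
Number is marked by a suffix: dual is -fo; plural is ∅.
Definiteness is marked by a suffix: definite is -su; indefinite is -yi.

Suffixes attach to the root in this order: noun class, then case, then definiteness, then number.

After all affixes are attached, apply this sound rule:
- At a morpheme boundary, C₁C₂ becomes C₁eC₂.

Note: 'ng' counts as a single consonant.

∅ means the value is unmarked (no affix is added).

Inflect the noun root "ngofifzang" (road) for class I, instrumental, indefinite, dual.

noun class = class I: zero marking, form stays ngofifzang.
case = instrumental: zero marking, form stays ngofifzang.
Attach definiteness indefinite -yi → ngofifzangyi.
Attach number dual -fo → ngofifzangyifo.
Apply epenthesis: ngofifzangyifo → ngofifzangeyifo.

ngofifzangeyifo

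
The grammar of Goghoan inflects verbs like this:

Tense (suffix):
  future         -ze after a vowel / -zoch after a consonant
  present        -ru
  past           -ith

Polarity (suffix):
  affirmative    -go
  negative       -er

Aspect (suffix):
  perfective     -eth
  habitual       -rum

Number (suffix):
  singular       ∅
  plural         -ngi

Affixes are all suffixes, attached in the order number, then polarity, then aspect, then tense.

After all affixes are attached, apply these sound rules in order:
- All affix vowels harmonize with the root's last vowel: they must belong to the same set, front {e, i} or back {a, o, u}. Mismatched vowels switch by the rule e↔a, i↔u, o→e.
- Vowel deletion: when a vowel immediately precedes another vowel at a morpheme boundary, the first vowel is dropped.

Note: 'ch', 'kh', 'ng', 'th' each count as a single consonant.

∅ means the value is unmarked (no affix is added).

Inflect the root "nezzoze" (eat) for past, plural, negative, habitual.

nezzozengerrimith

Attach number plural -ngi → nezzozengi.
Attach polarity negative -er → nezzozengier.
Attach aspect habitual -rum → nezzozengierrum.
Attach tense past -ith → nezzozengierrumith.
Apply vowel harmony: nezzozengierrumith → nezzozengierrimith.
Apply vowel deletion: nezzozengierrimith → nezzozengerrimith.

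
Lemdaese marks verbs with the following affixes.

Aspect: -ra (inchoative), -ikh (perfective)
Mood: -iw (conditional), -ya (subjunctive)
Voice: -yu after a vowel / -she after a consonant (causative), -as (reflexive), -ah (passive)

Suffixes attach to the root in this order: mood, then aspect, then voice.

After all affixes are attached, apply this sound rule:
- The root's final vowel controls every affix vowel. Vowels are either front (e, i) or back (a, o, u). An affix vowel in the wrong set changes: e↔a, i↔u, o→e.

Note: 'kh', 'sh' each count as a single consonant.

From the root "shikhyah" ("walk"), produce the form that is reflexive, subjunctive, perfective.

Attach mood subjunctive -ya → shikhyahya.
Attach aspect perfective -ikh → shikhyahyaikh.
Attach voice reflexive -as → shikhyahyaikhas.
Apply vowel harmony: shikhyahyaikhas → shikhyahyaukhas.

shikhyahyaukhas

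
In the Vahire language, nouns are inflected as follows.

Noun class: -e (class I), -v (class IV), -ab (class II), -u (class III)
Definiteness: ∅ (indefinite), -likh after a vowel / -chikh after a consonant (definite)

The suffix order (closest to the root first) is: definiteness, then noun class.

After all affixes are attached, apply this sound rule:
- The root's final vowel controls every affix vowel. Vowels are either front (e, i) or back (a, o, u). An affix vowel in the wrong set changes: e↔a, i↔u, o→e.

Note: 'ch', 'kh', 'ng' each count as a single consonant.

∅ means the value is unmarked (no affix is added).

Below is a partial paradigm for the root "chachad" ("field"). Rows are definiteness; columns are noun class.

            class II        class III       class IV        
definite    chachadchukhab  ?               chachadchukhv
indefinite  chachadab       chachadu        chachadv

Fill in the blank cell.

chachadchukhu

Attach definiteness definite -chikh (after consonant 'd') → chachadchikh.
Attach noun class class III -u → chachadchikhu.
Apply vowel harmony: chachadchikhu → chachadchukhu.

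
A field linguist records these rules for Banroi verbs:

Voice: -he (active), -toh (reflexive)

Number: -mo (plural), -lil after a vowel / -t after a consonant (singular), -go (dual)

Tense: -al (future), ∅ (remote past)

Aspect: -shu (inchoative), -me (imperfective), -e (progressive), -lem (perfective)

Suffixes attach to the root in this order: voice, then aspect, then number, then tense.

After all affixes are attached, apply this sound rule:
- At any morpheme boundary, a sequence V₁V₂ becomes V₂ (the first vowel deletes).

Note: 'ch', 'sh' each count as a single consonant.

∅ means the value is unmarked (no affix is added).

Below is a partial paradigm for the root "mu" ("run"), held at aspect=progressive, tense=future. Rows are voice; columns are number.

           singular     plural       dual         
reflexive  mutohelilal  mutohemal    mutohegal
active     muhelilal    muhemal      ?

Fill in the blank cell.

Attach voice active -he → muhe.
Attach aspect progressive -e → muhee.
Attach number dual -go → muheego.
Attach tense future -al → muheegoal.
Apply vowel deletion: muheegoal → muhegal.

muhegal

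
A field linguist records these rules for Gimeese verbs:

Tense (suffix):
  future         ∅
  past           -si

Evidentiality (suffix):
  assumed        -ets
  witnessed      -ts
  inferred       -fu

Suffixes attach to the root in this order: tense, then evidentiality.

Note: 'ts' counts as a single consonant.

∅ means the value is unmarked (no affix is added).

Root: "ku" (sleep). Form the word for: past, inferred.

Attach tense past -si → kusi.
Attach evidentiality inferred -fu → kusifu.

kusifu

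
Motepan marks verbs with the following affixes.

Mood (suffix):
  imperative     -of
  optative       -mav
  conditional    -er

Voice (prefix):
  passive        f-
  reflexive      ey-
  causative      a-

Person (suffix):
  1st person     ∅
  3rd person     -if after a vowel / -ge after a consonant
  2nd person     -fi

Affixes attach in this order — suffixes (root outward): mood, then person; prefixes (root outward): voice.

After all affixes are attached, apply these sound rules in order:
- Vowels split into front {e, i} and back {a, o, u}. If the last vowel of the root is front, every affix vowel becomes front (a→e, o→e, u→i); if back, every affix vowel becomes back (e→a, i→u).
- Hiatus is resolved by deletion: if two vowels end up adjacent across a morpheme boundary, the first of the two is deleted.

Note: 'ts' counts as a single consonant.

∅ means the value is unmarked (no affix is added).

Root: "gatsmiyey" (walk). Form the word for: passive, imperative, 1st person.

fgatsmiyeyef

Attach voice passive f- → fgatsmiyey.
Attach mood imperative -of → fgatsmiyeyof.
person = 1st person: zero marking, form stays fgatsmiyeyof.
Apply vowel harmony: fgatsmiyeyof → fgatsmiyeyef.
Vowel deletion: no change.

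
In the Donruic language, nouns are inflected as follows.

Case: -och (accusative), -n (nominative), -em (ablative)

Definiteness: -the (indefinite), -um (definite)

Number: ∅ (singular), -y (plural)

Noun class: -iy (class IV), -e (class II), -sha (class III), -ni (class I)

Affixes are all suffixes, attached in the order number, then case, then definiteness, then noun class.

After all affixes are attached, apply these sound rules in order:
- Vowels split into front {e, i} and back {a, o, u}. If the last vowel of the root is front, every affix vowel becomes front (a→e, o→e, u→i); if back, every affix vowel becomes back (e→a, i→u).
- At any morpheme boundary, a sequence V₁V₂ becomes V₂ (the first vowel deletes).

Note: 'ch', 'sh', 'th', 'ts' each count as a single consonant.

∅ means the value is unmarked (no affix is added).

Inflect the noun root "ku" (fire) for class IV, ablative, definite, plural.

Attach number plural -y → kuy.
Attach case ablative -em → kuyem.
Attach definiteness definite -um → kuyemum.
Attach noun class class IV -iy → kuyemumiy.
Apply vowel harmony: kuyemumiy → kuyamumuy.
Vowel deletion: no change.

kuyamumuy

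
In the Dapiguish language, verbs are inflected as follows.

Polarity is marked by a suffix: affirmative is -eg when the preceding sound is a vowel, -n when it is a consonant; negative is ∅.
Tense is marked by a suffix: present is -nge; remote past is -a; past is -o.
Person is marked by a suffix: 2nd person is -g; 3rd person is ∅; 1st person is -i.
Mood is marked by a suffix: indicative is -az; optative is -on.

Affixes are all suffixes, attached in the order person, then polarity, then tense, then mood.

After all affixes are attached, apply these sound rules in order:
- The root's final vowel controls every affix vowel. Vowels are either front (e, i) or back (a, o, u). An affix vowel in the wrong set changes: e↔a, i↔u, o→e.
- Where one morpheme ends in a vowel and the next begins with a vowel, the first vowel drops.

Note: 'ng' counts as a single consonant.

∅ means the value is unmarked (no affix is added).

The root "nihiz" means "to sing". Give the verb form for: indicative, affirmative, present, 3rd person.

nihiznngez

person = 3rd person: zero marking, form stays nihiz.
Attach polarity affirmative -n (after consonant 'z') → nihizn.
Attach tense present -nge → nihiznnge.
Attach mood indicative -az → nihiznngeaz.
Apply vowel harmony: nihiznngeaz → nihiznngeez.
Apply vowel deletion: nihiznngeez → nihiznngez.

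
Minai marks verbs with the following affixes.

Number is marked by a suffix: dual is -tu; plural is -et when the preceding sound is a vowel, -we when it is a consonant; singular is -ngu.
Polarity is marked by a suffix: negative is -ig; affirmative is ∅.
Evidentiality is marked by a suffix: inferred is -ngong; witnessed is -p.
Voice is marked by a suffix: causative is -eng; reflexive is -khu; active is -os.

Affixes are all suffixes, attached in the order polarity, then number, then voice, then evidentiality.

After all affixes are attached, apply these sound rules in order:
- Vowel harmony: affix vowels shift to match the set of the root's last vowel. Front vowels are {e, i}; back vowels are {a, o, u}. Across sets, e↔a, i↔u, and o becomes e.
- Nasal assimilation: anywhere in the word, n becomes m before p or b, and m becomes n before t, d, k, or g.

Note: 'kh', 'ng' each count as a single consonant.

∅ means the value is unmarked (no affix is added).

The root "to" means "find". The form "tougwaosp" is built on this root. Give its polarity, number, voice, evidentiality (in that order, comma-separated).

Segment: to-ig-we-os-p.
polarity: -ig → negative.
number: -et/we → plural.
voice: -os → active.
evidentiality: -p → witnessed.

negative, plural, active, witnessed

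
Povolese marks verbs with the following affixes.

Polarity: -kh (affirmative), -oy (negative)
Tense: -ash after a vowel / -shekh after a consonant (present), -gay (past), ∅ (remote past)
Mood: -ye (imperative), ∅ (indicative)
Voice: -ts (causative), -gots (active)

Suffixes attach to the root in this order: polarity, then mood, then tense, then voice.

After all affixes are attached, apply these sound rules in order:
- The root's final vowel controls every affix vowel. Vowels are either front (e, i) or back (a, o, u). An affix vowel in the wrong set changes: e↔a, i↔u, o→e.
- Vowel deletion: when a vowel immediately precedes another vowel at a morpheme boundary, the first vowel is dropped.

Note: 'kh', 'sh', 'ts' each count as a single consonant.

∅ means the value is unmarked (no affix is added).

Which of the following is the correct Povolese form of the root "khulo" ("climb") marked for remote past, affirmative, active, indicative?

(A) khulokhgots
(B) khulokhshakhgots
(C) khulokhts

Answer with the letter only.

Attach polarity affirmative -kh → khulokh.
mood = indicative: zero marking, form stays khulokh.
tense = remote past: zero marking, form stays khulokh.
Attach voice active -gots → khulokhgots.
Vowel harmony: no change.
Vowel deletion: no change.
So the correct form is khulokhgots, option (A).
(B) khulokhshakhgots is wrong: it uses present instead of remote past for tense.
(C) khulokhts is wrong: it uses causative instead of active for voice.

A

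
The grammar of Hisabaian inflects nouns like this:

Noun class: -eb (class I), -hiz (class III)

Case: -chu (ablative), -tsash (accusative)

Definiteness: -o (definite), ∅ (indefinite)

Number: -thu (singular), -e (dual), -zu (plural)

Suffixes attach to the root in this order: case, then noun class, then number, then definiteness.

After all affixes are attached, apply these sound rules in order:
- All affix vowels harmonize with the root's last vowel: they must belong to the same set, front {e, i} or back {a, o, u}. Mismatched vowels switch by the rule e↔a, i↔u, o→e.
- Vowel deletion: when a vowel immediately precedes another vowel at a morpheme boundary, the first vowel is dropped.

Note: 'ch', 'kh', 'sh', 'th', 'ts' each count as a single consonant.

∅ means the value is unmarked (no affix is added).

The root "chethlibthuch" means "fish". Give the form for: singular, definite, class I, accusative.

chethlibthuchtsashabtho

Attach case accusative -tsash → chethlibthuchtsash.
Attach noun class class I -eb → chethlibthuchtsasheb.
Attach number singular -thu → chethlibthuchtsashebthu.
Attach definiteness definite -o → chethlibthuchtsashebthuo.
Apply vowel harmony: chethlibthuchtsashebthuo → chethlibthuchtsashabthuo.
Apply vowel deletion: chethlibthuchtsashabthuo → chethlibthuchtsashabtho.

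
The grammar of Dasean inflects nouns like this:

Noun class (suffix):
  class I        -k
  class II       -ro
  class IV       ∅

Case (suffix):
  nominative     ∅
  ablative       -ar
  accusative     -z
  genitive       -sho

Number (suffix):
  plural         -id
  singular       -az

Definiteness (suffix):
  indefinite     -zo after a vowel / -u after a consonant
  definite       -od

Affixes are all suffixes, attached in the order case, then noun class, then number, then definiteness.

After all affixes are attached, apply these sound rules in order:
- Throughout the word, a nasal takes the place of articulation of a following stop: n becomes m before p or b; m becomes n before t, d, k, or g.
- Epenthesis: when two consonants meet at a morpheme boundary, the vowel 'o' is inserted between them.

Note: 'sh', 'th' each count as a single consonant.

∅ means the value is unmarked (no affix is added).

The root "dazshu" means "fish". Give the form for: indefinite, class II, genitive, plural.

dazshushoroidu

Attach case genitive -sho → dazshusho.
Attach noun class class II -ro → dazshushoro.
Attach number plural -id → dazshushoroid.
Attach definiteness indefinite -u (after consonant 'd') → dazshushoroidu.
Nasal assimilation: no change.
Epenthesis: no change.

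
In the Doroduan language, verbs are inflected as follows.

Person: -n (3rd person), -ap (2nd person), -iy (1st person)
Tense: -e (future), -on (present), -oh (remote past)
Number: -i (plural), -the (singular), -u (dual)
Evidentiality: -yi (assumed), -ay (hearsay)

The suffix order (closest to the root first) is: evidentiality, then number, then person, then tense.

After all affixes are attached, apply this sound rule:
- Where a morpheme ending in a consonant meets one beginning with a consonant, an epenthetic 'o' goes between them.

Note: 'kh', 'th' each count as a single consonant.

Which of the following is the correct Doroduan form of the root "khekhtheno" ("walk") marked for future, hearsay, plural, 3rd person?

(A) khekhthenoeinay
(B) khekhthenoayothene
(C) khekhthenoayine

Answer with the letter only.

Attach evidentiality hearsay -ay → khekhthenoay.
Attach number plural -i → khekhthenoayi.
Attach person 3rd person -n → khekhthenoayin.
Attach tense future -e → khekhthenoayine.
Epenthesis: no change.
So the correct form is khekhthenoayine, option (C).
(A) khekhthenoeinay is wrong: it has the affixes in the wrong order.
(B) khekhthenoayothene is wrong: it uses singular instead of plural for number.

C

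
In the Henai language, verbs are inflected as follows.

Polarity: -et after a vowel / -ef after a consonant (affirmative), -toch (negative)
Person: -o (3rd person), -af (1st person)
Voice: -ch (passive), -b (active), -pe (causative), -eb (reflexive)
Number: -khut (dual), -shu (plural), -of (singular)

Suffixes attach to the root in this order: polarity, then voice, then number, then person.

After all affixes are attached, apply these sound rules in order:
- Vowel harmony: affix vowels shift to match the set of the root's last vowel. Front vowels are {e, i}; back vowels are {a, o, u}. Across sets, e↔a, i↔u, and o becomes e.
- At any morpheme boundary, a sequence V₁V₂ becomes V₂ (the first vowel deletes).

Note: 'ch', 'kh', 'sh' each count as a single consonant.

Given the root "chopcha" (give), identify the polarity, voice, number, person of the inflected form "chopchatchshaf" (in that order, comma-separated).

affirmative, passive, plural, 1st person

Segment: chopcha-et-ch-shu-af.
polarity: -et/ef → affirmative.
voice: -ch → passive.
number: -shu → plural.
person: -af → 1st person.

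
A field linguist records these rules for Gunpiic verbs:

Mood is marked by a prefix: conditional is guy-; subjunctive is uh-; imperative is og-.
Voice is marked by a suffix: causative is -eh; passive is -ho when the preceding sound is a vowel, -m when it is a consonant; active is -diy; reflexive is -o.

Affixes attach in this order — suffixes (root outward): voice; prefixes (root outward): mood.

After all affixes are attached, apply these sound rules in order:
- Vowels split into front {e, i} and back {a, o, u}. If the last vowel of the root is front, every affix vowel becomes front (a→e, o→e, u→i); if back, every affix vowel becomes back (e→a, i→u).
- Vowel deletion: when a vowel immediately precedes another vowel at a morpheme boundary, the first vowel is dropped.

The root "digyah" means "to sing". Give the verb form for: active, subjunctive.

uhdigyahduy

Attach mood subjunctive uh- → uhdigyah.
Attach voice active -diy → uhdigyahdiy.
Apply vowel harmony: uhdigyahdiy → uhdigyahduy.
Vowel deletion: no change.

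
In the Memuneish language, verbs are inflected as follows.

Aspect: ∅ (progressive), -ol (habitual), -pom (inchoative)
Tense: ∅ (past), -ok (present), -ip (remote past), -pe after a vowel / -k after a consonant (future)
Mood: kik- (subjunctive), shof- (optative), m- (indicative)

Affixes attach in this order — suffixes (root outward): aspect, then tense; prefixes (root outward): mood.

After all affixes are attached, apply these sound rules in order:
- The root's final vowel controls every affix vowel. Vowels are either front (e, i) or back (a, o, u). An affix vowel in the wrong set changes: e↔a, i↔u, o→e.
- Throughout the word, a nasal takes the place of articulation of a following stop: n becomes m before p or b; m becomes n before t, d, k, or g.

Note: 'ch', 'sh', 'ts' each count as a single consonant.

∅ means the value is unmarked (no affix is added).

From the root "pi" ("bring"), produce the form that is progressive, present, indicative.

aspect = progressive: zero marking, form stays pi.
Attach tense present -ok → piok.
Attach mood indicative m- → mpiok.
Apply vowel harmony: mpiok → mpiek.
Nasal assimilation: no change.

mpiek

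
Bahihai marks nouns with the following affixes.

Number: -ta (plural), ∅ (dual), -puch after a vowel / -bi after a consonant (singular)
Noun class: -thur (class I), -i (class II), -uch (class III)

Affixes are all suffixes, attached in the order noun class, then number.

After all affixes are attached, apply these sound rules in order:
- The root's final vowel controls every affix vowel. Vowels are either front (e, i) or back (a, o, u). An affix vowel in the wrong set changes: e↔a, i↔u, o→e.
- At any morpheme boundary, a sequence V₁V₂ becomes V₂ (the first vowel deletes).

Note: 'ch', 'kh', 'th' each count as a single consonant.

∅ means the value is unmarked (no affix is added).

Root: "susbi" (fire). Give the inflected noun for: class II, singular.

susbipich

Attach noun class class II -i → susbii.
Attach number singular -puch (after vowel 'i') → susbiipuch.
Apply vowel harmony: susbiipuch → susbiipich.
Apply vowel deletion: susbiipich → susbipich.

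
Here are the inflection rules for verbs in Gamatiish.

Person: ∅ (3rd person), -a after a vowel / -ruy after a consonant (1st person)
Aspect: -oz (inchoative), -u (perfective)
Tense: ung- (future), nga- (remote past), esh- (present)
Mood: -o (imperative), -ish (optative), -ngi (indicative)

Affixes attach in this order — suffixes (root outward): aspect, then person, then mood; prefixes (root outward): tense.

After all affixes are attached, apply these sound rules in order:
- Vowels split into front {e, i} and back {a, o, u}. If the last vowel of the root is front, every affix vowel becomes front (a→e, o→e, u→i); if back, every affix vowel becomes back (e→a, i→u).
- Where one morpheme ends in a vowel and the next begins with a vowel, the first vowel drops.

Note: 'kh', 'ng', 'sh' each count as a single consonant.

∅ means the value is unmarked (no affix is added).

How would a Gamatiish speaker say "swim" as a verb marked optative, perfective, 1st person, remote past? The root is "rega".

Attach tense remote past nga- → ngarega.
Attach aspect perfective -u → ngaregau.
Attach person 1st person -a (after vowel 'u') → ngaregaua.
Attach mood optative -ish → ngaregauaish.
Apply vowel harmony: ngaregauaish → ngaregauaush.
Apply vowel deletion: ngaregauaush → ngaregush.

ngaregush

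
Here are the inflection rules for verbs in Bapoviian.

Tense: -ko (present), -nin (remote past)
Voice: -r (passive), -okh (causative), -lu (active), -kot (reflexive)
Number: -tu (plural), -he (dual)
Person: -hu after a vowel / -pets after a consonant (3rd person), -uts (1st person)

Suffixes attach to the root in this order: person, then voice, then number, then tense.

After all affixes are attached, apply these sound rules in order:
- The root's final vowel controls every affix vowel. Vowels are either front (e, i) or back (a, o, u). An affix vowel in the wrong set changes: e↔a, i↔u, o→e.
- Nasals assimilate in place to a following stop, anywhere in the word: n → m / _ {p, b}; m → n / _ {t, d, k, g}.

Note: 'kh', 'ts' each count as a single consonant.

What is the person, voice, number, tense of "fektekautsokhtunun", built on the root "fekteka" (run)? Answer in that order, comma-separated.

Segment: fekteka-uts-okh-tu-nin.
person: -uts → 1st person.
voice: -okh → causative.
number: -tu → plural.
tense: -nin → remote past.

1st person, causative, plural, remote past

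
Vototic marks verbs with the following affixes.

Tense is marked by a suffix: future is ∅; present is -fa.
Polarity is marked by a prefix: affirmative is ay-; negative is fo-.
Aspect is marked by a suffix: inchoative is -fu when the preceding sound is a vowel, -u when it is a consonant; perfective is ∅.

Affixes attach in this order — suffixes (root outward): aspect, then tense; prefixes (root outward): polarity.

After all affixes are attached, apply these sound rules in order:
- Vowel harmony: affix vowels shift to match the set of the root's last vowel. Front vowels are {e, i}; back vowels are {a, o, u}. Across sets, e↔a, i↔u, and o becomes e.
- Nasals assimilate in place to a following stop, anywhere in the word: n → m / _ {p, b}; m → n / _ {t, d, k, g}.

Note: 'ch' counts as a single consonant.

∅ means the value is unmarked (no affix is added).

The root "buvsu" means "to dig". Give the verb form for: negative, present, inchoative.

Attach aspect inchoative -fu (after vowel 'u') → buvsufu.
Attach polarity negative fo- → fobuvsufu.
Attach tense present -fa → fobuvsufufa.
Vowel harmony: no change.
Nasal assimilation: no change.

fobuvsufufa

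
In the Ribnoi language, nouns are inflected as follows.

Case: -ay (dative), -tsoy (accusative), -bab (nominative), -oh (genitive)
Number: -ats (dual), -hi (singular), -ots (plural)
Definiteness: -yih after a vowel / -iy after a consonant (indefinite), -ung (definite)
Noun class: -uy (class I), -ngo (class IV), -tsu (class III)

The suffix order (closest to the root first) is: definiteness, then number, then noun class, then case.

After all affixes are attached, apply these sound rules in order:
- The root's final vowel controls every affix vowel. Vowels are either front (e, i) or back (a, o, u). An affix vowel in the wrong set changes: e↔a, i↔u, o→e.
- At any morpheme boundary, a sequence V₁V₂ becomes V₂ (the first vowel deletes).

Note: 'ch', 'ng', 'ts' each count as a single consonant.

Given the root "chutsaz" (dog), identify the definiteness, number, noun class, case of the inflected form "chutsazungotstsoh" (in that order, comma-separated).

Segment: chutsaz-ung-ots-tsu-oh.
definiteness: -ung → definite.
number: -ots → plural.
noun class: -tsu → class III.
case: -oh → genitive.

definite, plural, class III, genitive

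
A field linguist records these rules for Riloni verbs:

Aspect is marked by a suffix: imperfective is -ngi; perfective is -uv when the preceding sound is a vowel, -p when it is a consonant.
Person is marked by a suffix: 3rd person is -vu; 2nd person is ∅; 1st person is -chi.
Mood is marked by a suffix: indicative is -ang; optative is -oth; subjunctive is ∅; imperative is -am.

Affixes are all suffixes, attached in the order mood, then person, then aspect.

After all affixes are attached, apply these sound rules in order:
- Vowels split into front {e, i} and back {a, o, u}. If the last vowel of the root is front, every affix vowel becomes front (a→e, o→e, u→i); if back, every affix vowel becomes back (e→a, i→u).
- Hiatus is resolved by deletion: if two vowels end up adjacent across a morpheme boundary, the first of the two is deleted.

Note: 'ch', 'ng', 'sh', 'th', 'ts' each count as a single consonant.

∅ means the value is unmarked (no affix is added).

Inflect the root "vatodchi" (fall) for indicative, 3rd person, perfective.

vatodchengviv

Attach mood indicative -ang → vatodchiang.
Attach person 3rd person -vu → vatodchiangvu.
Attach aspect perfective -uv (after vowel 'u') → vatodchiangvuuv.
Apply vowel harmony: vatodchiangvuuv → vatodchiengviiv.
Apply vowel deletion: vatodchiengviiv → vatodchengviv.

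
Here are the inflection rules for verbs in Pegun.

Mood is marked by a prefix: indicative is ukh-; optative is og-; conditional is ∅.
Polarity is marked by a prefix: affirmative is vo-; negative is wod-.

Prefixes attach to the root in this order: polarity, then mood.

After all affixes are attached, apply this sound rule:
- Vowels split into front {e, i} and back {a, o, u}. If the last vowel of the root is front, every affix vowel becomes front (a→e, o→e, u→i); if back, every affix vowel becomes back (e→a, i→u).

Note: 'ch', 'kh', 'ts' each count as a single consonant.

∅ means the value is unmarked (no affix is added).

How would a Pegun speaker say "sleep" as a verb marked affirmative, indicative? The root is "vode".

ikhvevode

Attach polarity affirmative vo- → vovode.
Attach mood indicative ukh- → ukhvovode.
Apply vowel harmony: ukhvovode → ikhvevode.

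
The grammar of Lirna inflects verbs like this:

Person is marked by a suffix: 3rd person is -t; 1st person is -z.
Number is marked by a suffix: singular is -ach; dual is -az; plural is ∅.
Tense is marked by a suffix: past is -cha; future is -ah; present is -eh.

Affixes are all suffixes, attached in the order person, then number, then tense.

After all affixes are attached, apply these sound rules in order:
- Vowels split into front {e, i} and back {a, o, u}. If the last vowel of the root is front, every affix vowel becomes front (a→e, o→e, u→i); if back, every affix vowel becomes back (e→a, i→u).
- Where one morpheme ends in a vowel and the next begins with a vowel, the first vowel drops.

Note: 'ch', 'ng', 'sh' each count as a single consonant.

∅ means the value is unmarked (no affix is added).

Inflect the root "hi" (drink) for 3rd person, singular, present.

Attach person 3rd person -t → hit.
Attach number singular -ach → hitach.
Attach tense present -eh → hitacheh.
Apply vowel harmony: hitacheh → hitecheh.
Vowel deletion: no change.

hitecheh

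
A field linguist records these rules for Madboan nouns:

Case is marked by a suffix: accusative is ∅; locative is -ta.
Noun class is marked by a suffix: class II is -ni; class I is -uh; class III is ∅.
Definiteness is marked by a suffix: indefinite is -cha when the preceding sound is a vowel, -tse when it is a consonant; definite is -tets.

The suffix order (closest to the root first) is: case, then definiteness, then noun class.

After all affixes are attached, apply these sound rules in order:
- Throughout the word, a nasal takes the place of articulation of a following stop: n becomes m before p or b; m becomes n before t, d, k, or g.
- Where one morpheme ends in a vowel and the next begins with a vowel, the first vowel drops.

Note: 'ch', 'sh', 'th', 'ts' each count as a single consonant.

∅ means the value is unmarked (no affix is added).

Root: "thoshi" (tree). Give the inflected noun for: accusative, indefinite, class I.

case = accusative: zero marking, form stays thoshi.
Attach definiteness indefinite -cha (after vowel 'i') → thoshicha.
Attach noun class class I -uh → thoshichauh.
Nasal assimilation: no change.
Apply vowel deletion: thoshichauh → thoshichuh.

thoshichuh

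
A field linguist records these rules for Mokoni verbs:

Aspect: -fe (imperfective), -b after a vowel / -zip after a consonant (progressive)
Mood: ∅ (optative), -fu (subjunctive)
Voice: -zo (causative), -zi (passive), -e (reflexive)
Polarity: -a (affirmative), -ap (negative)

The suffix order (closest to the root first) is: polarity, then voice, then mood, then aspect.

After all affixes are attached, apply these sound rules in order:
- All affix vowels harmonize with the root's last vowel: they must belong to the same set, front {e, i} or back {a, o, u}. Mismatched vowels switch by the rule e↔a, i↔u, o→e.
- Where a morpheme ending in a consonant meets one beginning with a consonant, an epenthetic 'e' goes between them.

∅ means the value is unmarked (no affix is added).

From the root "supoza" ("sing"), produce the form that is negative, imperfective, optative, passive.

supozaapezufa

Attach polarity negative -ap → supozaap.
Attach voice passive -zi → supozaapzi.
mood = optative: zero marking, form stays supozaapzi.
Attach aspect imperfective -fe → supozaapzife.
Apply vowel harmony: supozaapzife → supozaapzufa.
Apply epenthesis: supozaapzufa → supozaapezufa.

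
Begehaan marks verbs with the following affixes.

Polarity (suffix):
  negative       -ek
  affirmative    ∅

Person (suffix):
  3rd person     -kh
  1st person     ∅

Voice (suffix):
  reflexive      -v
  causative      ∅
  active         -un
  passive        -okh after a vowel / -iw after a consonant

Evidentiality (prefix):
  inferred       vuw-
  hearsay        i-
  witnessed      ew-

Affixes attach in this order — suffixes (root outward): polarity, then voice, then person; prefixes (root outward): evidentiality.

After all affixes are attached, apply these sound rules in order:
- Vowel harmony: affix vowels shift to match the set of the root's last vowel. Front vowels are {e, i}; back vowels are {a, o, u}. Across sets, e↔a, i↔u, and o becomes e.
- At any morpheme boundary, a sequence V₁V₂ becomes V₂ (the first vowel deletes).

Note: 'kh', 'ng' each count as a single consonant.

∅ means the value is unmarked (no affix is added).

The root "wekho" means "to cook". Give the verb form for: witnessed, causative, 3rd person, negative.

Attach polarity negative -ek → wekhoek.
Attach evidentiality witnessed ew- → ewwekhoek.
voice = causative: zero marking, form stays ewwekhoek.
Attach person 3rd person -kh → ewwekhoekkh.
Apply vowel harmony: ewwekhoekkh → awwekhoakkh.
Apply vowel deletion: awwekhoakkh → awwekhakkh.

awwekhakkh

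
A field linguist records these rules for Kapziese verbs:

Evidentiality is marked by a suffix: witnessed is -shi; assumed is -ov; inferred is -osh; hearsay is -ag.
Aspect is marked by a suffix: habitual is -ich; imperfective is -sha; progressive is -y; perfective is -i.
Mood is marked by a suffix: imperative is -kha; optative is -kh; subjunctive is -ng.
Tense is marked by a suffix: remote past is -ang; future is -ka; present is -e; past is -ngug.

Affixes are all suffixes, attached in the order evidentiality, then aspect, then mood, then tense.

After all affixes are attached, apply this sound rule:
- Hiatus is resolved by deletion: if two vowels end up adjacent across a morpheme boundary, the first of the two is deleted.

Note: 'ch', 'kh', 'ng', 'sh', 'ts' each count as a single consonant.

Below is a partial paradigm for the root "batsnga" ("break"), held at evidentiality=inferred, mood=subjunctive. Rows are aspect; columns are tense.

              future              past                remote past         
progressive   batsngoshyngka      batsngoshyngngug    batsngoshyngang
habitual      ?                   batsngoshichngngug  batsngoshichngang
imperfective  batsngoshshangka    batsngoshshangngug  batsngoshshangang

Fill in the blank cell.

batsngoshichngka

Attach evidentiality inferred -osh → batsngaosh.
Attach aspect habitual -ich → batsngaoshich.
Attach mood subjunctive -ng → batsngaoshichng.
Attach tense future -ka → batsngaoshichngka.
Apply vowel deletion: batsngaoshichngka → batsngoshichngka.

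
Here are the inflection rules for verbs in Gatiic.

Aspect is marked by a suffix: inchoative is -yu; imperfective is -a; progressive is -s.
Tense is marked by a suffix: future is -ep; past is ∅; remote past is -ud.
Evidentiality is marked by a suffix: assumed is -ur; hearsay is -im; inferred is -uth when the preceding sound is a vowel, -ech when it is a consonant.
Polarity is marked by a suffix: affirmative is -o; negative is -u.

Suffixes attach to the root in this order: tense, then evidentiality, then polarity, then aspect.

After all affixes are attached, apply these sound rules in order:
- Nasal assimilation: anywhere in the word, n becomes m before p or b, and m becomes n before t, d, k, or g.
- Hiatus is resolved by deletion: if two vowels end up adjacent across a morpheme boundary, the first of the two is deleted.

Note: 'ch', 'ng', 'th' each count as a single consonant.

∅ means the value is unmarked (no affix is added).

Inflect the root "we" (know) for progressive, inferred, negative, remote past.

wudechus

Attach tense remote past -ud → weud.
Attach evidentiality inferred -ech (after consonant 'd') → weudech.
Attach polarity negative -u → weudechu.
Attach aspect progressive -s → weudechus.
Nasal assimilation: no change.
Apply vowel deletion: weudechus → wudechus.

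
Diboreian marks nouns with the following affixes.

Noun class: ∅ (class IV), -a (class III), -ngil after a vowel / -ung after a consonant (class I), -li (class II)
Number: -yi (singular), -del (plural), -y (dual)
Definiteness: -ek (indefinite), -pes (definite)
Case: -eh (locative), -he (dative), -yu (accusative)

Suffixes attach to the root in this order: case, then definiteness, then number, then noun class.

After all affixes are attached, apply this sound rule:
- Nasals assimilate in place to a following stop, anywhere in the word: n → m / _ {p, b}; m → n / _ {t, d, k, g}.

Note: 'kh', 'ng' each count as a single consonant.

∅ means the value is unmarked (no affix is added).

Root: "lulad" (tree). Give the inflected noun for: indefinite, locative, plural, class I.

luladehekdelung

Attach case locative -eh → luladeh.
Attach definiteness indefinite -ek → luladehek.
Attach number plural -del → luladehekdel.
Attach noun class class I -ung (after consonant 'l') → luladehekdelung.
Nasal assimilation: no change.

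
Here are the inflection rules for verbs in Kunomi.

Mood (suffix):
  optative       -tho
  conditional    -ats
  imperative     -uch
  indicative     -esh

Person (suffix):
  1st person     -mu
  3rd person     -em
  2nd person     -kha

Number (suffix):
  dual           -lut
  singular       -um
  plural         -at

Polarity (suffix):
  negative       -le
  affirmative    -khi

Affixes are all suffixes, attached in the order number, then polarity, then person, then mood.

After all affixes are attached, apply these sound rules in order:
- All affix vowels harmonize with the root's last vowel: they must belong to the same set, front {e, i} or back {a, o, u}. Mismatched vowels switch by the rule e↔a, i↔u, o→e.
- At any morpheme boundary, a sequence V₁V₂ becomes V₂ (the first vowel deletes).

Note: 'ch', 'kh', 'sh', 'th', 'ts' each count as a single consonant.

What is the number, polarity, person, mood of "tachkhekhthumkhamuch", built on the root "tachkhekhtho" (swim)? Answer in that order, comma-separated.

Segment: tachkhekhtho-um-khi-em-uch.
number: -um → singular.
polarity: -khi → affirmative.
person: -em → 3rd person.
mood: -uch → imperative.

singular, affirmative, 3rd person, imperative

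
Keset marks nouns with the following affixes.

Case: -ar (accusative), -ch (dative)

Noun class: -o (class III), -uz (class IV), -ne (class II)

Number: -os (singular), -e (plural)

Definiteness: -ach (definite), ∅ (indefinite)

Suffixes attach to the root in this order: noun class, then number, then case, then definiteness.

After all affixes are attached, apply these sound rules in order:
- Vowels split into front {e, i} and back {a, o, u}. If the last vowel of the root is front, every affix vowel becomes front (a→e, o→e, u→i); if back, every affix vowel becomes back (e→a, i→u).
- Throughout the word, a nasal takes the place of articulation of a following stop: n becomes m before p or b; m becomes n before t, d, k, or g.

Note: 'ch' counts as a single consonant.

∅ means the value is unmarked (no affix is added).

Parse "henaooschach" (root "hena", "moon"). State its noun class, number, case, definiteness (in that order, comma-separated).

class III, singular, dative, definite

Segment: hena-o-os-ch-ach.
noun class: -o → class III.
number: -os → singular.
case: -ch → dative.
definiteness: -ach → definite.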